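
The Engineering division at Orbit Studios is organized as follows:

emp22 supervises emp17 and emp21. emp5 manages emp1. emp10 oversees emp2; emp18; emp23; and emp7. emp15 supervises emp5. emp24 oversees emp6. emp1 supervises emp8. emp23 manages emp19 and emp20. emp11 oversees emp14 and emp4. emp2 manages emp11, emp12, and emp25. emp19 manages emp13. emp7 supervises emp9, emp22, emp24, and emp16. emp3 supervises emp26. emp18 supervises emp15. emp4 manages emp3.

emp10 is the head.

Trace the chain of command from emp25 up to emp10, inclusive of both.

emp25 reports to emp2. emp2 reports to emp10. emp10 is at the top.

emp25 -> emp2 -> emp10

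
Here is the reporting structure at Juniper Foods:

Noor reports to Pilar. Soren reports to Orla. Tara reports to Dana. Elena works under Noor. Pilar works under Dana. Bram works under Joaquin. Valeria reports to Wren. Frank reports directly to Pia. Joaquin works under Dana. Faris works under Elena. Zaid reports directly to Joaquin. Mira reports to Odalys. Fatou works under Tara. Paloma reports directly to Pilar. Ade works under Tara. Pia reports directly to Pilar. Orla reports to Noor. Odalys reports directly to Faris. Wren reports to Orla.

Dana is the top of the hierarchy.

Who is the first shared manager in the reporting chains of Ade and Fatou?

Ade's chain of managers is Tara, Dana. Fatou's chain of managers is Tara, Dana. The first manager that appears in both chains is Tara.

Tara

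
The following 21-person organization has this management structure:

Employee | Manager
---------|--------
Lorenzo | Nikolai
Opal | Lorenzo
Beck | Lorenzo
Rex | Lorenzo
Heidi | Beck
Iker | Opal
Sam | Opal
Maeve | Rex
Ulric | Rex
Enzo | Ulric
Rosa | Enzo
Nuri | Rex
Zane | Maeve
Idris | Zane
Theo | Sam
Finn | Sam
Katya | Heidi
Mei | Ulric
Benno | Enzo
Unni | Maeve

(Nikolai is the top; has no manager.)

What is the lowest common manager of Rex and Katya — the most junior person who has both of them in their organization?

Lorenzo

Rex's chain of managers is Lorenzo, Nikolai. Katya's chain of managers is Heidi, Beck, Lorenzo, Nikolai. The first manager that appears in both chains is Lorenzo.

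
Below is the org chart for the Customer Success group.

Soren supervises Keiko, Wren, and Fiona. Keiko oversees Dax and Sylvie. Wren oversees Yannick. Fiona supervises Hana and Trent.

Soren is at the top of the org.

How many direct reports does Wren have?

1

Wren directly manages Yannick. That is 1 direct report.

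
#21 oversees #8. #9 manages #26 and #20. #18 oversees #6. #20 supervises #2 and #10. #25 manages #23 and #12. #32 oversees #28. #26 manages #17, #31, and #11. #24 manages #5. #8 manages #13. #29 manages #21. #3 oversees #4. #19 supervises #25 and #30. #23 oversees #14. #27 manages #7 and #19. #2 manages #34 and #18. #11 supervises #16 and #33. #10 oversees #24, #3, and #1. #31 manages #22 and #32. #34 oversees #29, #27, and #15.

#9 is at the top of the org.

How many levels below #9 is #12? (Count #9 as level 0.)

Chain from #12 up to #9: #12 → #25 → #19 → #27 → #34 → #2 → #20 → #9. That is 7 steps up, so #12 is 7 levels below #9.

7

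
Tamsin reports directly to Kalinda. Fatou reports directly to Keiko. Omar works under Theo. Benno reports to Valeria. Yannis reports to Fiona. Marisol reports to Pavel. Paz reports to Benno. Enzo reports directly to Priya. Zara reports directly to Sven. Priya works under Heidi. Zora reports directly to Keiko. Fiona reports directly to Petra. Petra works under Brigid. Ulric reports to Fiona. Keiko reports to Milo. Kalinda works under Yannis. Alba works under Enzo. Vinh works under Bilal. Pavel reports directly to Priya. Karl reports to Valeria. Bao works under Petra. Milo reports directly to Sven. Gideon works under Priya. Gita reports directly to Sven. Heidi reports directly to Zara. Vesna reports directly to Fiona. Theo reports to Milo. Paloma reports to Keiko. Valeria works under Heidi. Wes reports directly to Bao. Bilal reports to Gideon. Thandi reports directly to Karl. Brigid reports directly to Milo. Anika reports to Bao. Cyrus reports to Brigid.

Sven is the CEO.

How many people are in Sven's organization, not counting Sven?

35

Sven directly manages Milo, Zara, Gita. Under Milo: Theo, Omar, Keiko, Fatou, Zora, Paloma, Brigid, Cyrus, Petra, Bao, Anika, Wes, Fiona, Yannis, Kalinda, Tamsin, Ulric, Vesna (18). Under Zara: Heidi, Priya, Pavel, Marisol, Enzo, Alba, Gideon, Bilal, Vinh, Valeria, Karl, Thandi, Benno, Paz (14). Gita has no reports. So Sven's organization is 3 direct reports plus everyone under them: 19 + 15 + 1 = 35.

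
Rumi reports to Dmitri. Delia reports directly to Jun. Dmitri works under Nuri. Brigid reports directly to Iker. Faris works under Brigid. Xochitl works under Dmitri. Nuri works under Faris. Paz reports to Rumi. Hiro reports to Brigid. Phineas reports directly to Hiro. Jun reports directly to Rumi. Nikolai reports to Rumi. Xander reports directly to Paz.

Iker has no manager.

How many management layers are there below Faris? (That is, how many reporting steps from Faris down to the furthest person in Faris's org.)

The longest chain under Faris runs Faris → Nuri → Dmitri → Rumi → Jun → Delia, which is 5 levels below Faris.

5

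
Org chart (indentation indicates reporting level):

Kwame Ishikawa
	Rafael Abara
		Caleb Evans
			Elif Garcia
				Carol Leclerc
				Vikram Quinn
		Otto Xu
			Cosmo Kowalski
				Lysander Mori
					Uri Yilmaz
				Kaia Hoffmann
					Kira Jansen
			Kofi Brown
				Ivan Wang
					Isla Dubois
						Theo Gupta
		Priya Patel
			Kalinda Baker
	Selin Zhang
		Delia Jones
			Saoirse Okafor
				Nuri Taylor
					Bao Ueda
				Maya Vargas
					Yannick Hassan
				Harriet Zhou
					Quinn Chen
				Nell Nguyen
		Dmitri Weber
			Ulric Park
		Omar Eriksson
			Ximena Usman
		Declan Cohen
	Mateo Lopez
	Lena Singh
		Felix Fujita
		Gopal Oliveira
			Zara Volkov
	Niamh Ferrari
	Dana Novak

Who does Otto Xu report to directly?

Rafael Abara

Otto Xu reports directly to Rafael Abara.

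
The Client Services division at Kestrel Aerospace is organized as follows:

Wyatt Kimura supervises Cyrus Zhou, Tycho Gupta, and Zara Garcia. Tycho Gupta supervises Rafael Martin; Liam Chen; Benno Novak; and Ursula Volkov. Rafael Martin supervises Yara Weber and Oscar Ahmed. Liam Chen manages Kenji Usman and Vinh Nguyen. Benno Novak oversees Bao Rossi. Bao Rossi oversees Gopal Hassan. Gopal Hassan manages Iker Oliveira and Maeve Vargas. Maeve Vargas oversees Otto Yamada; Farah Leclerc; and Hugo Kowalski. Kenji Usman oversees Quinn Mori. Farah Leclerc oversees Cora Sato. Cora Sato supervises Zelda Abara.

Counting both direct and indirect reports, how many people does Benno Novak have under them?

Benno Novak directly manages Bao Rossi. Under Bao Rossi: Gopal Hassan, Iker Oliveira, Maeve Vargas, Hugo Kowalski, Farah Leclerc, Cora Sato, Zelda Abara, Otto Yamada (8). That's 9 in total.

9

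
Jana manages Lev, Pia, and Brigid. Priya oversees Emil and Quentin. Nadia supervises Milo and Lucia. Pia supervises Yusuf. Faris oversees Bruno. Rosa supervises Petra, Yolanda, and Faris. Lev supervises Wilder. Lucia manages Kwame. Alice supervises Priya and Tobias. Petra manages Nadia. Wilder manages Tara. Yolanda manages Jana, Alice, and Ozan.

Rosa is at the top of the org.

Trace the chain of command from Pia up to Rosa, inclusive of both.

Pia -> Jana -> Yolanda -> Rosa

Pia reports to Jana. Jana reports to Yolanda. Yolanda reports to Rosa. Rosa is at the top.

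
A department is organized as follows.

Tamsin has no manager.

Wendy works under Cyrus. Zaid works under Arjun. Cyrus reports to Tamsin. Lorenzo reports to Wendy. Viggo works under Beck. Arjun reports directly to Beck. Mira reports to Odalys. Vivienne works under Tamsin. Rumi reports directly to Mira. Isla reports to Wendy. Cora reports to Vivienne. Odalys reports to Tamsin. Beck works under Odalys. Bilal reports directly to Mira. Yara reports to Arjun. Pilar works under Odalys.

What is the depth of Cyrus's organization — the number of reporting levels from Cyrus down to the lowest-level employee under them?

2

The longest chain under Cyrus runs Cyrus → Wendy → Isla, which is 2 levels below Cyrus.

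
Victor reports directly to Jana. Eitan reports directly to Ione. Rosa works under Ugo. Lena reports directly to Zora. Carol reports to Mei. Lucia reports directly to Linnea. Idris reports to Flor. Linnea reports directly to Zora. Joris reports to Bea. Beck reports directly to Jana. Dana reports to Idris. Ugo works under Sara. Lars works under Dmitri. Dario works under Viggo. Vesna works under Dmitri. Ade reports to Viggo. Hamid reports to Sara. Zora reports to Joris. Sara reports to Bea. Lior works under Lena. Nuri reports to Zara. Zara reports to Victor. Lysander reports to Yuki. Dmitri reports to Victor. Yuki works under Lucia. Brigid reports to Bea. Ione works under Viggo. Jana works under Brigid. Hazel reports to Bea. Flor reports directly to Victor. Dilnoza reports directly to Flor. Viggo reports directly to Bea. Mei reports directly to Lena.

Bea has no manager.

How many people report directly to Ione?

1

Ione directly manages Eitan. That is 1 direct report.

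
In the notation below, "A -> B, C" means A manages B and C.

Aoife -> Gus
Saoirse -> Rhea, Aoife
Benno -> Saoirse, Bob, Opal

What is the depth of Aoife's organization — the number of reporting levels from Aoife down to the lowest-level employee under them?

The longest chain under Aoife runs Aoife → Gus, which is 1 level below Aoife.

1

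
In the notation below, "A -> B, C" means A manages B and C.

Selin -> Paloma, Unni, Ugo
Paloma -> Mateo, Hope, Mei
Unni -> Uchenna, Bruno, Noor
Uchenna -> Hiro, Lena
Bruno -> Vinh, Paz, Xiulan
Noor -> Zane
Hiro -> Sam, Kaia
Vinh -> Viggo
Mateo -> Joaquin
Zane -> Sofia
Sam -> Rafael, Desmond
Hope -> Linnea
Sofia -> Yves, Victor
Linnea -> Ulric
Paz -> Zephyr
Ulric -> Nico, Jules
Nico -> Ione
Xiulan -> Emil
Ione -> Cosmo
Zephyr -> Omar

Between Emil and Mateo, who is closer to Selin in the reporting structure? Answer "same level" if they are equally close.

Mateo

Emil is 4 levels below Selin; Mateo is 2. Mateo is higher.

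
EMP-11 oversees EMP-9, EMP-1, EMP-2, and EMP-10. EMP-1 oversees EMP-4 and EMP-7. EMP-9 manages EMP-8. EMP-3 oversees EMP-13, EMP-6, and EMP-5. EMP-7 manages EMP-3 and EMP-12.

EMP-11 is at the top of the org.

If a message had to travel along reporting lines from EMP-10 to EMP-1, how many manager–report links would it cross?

EMP-10 is 1 level below EMP-11, and EMP-1 is 1 level below EMP-11 (their lowest common manager). The shortest path runs up from EMP-10 to EMP-11 and back down to EMP-1: 1 + 1 = 2 links.

2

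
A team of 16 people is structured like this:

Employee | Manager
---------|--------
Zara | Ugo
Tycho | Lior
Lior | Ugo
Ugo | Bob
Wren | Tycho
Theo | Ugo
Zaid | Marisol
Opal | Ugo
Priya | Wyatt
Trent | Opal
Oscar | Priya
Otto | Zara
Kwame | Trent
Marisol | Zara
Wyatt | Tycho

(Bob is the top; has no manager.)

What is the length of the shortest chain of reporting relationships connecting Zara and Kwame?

4

Zara is 1 level below Ugo, and Kwame is 3 levels below Ugo (their lowest common manager). The shortest path runs up from Zara to Ugo and back down to Kwame: 1 + 3 = 4 links.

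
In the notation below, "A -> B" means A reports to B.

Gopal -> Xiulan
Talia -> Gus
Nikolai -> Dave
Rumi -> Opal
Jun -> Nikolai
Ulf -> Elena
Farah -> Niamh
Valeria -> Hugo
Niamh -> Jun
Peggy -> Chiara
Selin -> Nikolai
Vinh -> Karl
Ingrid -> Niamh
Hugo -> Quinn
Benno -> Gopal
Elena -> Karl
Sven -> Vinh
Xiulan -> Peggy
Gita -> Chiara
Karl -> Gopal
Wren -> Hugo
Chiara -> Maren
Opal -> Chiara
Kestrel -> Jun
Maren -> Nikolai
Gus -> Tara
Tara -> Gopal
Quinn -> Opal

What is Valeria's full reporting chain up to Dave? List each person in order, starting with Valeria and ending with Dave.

Valeria -> Hugo -> Quinn -> Opal -> Chiara -> Maren -> Nikolai -> Dave

Valeria reports to Hugo. Hugo reports to Quinn. Quinn reports to Opal. Opal reports to Chiara. Chiara reports to Maren. Maren reports to Nikolai. Nikolai reports to Dave. Dave is at the top.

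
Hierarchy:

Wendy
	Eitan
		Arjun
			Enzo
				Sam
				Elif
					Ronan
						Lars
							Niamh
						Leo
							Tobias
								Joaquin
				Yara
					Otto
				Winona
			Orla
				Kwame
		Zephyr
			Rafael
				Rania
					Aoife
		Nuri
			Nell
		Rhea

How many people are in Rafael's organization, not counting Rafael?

Rafael directly manages Rania. Under Rania: Aoife (1). That's 2 in total.

2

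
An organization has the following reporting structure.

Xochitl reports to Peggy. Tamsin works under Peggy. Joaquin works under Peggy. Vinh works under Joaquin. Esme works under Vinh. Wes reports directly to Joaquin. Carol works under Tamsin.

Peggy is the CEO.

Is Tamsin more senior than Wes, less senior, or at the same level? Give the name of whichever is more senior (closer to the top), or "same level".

Tamsin

Tamsin is 1 level below Peggy; Wes is 2. Tamsin is higher.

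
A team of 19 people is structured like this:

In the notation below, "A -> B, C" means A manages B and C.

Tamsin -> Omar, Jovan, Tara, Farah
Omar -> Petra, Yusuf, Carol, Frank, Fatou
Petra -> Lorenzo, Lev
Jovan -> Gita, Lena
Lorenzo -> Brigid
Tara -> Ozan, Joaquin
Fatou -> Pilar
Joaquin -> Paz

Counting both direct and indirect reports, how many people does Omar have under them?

Omar directly manages Petra, Yusuf, Carol, Frank, Fatou. Under Petra: Lev, Lorenzo, Brigid (3). Yusuf has no reports. Carol has no reports. Frank has no reports. Under Fatou: Pilar (1). So Omar's organization is 5 direct reports plus everyone under them: 4 + 1 + 1 + 1 + 2 = 9.

9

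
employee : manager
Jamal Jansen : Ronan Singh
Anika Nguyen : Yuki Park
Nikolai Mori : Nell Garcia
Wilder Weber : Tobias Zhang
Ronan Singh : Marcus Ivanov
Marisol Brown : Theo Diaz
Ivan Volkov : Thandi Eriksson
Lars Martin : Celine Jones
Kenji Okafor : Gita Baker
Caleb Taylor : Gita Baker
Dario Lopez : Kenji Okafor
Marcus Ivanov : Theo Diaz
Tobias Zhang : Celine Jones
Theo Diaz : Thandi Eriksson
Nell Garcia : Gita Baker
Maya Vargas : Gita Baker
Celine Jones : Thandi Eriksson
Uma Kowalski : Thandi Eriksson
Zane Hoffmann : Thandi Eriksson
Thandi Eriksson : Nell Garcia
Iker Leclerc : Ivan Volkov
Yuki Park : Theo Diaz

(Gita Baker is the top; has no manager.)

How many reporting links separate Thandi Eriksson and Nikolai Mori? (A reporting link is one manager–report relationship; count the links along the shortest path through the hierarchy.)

2

Thandi Eriksson is 1 level below Nell Garcia, and Nikolai Mori is 1 level below Nell Garcia (their lowest common manager). The shortest path runs up from Thandi Eriksson to Nell Garcia and back down to Nikolai Mori: 1 + 1 = 2 links.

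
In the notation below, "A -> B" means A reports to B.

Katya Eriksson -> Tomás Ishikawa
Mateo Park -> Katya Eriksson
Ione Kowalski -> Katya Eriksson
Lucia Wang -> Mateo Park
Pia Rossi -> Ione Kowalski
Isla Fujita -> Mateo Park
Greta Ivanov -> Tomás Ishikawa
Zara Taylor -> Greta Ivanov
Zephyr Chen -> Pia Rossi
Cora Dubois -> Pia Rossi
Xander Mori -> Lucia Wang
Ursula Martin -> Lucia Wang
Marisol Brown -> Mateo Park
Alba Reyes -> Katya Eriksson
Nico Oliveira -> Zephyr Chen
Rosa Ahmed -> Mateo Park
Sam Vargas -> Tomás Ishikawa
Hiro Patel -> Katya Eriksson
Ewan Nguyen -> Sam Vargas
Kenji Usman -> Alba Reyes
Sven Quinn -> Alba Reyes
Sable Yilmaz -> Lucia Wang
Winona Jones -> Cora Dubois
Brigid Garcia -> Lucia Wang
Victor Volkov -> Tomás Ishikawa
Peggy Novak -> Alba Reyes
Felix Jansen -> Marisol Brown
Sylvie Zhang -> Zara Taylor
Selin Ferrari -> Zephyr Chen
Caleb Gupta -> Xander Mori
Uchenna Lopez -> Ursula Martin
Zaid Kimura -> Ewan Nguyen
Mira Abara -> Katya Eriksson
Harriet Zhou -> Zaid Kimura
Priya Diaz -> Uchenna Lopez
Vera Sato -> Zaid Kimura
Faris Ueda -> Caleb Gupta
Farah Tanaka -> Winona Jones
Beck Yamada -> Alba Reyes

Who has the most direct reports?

Direct-report counts: Tomás Ishikawa has 4; Sam Vargas has 1; Ewan Nguyen has 1; Zaid Kimura has 2; Greta Ivanov has 1; Zara Taylor has 1; Katya Eriksson has 5; Alba Reyes has 4; Ione Kowalski has 1; Pia Rossi has 2; Cora Dubois has 1; Winona Jones has 1; Zephyr Chen has 2; Mateo Park has 4; Marisol Brown has 1; Lucia Wang has 4; Ursula Martin has 1; Uchenna Lopez has 1; Xander Mori has 1; Caleb Gupta has 1. The largest is 5, held by Katya Eriksson.

Katya Eriksson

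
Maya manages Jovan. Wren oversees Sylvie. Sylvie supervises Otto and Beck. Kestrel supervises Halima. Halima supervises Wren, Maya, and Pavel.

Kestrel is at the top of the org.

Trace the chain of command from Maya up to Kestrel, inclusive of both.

Maya -> Halima -> Kestrel

Maya reports to Halima. Halima reports to Kestrel. Kestrel is at the top.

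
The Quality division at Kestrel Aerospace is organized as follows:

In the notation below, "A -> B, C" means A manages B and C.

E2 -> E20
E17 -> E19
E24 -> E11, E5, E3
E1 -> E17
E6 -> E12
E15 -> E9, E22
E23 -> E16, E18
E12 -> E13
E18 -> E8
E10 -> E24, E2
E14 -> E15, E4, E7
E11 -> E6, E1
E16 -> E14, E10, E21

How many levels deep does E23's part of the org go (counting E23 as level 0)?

7

The longest chain under E23 runs E23 → E16 → E10 → E24 → E11 → E1 → E17 → E19, which is 7 levels below E23.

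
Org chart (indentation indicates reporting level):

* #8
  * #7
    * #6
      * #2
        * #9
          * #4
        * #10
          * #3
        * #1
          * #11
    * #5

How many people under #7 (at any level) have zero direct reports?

The people in #7's organization with no one reporting to them are #5, #11, #3, #4. That is 4.

4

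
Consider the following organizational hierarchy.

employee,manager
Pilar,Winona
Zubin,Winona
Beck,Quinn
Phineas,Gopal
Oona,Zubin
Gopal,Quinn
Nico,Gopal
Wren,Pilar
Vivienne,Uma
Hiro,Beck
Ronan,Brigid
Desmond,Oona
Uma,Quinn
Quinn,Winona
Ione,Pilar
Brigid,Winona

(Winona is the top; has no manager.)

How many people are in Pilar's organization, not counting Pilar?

2

Pilar directly manages Wren, Ione. Wren has no reports. Ione has no reports. So Pilar's organization is 2 direct reports plus everyone under them: 1 + 1 = 2.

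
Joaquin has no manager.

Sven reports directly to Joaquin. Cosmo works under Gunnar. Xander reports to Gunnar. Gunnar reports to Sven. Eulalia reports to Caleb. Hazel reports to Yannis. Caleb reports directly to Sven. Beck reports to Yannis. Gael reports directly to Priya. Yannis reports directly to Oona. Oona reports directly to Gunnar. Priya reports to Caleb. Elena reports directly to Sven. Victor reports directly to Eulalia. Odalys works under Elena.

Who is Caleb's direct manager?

Caleb reports directly to Sven.

Sven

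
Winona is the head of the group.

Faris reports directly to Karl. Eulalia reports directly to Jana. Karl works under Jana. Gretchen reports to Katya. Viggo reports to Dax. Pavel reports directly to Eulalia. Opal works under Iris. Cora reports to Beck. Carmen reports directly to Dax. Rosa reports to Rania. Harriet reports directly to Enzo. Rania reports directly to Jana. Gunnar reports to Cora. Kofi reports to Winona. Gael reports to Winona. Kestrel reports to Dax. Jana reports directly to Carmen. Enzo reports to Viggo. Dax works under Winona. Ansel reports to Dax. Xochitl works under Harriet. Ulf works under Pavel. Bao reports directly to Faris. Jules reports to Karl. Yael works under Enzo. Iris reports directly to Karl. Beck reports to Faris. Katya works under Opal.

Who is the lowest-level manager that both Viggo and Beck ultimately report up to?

Viggo's chain of managers is Dax, Winona. Beck's chain of managers is Faris, Karl, Jana, Carmen, Dax, Winona. The first manager that appears in both chains is Dax.

Dax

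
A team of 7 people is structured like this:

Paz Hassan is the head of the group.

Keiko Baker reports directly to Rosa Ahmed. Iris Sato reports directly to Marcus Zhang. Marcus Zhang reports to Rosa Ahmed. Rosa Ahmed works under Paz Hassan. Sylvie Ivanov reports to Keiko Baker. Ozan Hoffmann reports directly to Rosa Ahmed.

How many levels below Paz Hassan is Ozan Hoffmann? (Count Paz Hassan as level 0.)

2

Chain from Ozan Hoffmann up to Paz Hassan: Ozan Hoffmann → Rosa Ahmed → Paz Hassan. That is 2 steps up, so Ozan Hoffmann is 2 levels below Paz Hassan.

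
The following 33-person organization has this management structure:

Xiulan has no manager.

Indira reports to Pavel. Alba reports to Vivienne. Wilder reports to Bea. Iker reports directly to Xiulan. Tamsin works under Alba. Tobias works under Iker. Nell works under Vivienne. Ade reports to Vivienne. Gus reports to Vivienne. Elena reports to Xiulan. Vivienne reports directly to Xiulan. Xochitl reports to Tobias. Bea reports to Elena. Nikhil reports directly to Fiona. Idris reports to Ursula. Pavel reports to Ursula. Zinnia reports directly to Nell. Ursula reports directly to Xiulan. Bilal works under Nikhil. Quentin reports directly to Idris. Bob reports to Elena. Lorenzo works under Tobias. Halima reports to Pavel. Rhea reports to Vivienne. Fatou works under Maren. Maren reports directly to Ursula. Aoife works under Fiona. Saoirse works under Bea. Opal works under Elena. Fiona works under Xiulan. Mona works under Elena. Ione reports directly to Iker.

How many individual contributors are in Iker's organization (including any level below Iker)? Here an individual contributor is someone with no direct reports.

The people in Iker's organization with no one reporting to them are Ione, Lorenzo, Xochitl. That is 3.

3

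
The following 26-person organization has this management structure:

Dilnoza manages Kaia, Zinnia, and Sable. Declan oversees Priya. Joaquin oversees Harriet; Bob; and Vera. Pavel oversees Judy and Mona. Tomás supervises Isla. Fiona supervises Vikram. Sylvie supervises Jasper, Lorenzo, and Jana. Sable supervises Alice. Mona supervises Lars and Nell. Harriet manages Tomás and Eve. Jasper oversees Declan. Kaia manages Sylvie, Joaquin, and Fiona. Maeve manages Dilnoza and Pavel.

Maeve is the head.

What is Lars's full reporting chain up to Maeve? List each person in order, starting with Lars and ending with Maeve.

Lars reports to Mona. Mona reports to Pavel. Pavel reports to Maeve. Maeve is at the top.

Lars -> Mona -> Pavel -> Maeve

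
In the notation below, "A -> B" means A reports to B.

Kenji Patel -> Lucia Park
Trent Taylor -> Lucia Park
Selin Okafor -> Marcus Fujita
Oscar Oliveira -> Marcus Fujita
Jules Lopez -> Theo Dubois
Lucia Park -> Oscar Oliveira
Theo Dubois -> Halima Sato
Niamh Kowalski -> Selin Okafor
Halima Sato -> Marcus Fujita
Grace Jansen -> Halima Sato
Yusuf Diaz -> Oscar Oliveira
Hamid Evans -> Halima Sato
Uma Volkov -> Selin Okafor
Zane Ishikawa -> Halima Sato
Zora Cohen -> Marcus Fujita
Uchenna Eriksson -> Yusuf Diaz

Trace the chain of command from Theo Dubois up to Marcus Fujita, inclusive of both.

Theo Dubois reports to Halima Sato. Halima Sato reports to Marcus Fujita. Marcus Fujita is at the top.

Theo Dubois -> Halima Sato -> Marcus Fujita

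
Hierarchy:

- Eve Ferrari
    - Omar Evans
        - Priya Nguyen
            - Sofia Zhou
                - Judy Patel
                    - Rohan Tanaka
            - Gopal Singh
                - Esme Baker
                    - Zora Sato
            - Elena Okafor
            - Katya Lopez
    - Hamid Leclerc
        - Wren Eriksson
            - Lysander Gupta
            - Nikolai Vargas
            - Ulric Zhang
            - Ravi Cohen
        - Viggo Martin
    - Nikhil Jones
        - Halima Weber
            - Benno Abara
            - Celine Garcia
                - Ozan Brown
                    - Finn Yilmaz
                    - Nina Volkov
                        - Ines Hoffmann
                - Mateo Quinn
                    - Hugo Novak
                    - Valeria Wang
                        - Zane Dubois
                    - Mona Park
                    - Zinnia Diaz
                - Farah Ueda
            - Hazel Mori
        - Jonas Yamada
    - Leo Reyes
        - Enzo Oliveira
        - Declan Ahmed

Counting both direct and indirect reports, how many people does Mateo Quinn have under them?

5

Mateo Quinn directly manages Hugo Novak, Valeria Wang, Mona Park, Zinnia Diaz. Hugo Novak has no reports. Under Valeria Wang: Zane Dubois (1). Mona Park has no reports. Zinnia Diaz has no reports. So Mateo Quinn's organization is 4 direct reports plus everyone under them: 1 + 2 + 1 + 1 = 5.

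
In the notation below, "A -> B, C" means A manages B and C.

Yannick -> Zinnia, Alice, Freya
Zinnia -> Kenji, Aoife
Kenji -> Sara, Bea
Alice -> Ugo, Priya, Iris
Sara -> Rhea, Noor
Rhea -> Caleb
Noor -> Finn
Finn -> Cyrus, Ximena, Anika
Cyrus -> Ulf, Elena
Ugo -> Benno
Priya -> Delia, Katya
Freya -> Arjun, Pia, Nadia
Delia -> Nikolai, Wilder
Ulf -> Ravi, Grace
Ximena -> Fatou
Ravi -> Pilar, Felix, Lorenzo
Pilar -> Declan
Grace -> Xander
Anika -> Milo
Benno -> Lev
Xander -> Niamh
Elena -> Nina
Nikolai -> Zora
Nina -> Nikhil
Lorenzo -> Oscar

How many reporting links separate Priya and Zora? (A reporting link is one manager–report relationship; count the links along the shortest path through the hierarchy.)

3

Zora is in Priya's organization: the chain from Zora up to Priya is Zora → Nikolai → Delia → Priya, which is 3 links.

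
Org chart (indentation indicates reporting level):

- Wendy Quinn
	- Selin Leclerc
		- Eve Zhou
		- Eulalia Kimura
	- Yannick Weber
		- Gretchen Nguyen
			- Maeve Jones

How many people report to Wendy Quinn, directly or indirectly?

Wendy Quinn directly manages Selin Leclerc, Yannick Weber. Under Selin Leclerc: Eulalia Kimura, Eve Zhou (2). Under Yannick Weber: Gretchen Nguyen, Maeve Jones (2). So Wendy Quinn's organization is 2 direct reports plus everyone under them: 3 + 3 = 6.

6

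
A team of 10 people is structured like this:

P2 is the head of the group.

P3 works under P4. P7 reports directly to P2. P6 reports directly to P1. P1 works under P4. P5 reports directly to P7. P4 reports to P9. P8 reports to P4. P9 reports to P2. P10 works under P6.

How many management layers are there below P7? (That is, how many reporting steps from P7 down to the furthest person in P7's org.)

1

The longest chain under P7 runs P7 → P5, which is 1 level below P7.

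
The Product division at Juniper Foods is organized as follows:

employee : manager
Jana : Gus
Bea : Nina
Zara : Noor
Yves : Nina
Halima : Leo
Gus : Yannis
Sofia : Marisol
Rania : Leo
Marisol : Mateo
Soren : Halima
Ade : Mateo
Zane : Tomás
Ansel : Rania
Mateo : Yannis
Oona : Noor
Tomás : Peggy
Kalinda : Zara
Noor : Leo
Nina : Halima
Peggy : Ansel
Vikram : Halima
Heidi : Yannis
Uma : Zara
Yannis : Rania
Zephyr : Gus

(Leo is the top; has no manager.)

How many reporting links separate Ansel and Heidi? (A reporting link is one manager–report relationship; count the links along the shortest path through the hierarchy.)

3

Ansel is 1 level below Rania, and Heidi is 2 levels below Rania (their lowest common manager). The shortest path runs up from Ansel to Rania and back down to Heidi: 1 + 2 = 3 links.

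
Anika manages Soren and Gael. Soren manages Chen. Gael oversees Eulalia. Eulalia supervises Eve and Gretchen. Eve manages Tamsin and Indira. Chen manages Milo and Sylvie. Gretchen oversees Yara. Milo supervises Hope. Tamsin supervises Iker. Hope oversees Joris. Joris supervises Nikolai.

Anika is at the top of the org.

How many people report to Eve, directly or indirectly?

3

Eve directly manages Tamsin, Indira. Under Tamsin: Iker (1). Indira has no reports. So Eve's organization is 2 direct reports plus everyone under them: 2 + 1 = 3.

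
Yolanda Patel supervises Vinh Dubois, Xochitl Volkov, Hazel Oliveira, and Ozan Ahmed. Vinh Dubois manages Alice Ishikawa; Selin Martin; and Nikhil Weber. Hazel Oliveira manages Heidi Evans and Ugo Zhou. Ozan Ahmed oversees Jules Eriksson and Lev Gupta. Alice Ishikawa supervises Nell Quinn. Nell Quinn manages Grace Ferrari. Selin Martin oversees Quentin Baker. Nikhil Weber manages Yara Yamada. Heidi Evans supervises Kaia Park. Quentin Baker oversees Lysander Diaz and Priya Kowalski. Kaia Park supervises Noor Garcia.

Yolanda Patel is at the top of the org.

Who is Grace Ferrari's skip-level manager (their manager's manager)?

Alice Ishikawa

Grace Ferrari reports to Nell Quinn, and Nell Quinn reports to Alice Ishikawa. So Grace Ferrari's skip-level manager is Alice Ishikawa.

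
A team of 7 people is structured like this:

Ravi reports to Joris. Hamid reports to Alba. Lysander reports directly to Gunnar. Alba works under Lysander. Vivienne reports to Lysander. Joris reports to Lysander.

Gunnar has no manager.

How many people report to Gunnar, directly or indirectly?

6

Gunnar directly manages Lysander. Under Lysander: Alba, Hamid, Joris, Ravi, Vivienne (5). That's 6 in total.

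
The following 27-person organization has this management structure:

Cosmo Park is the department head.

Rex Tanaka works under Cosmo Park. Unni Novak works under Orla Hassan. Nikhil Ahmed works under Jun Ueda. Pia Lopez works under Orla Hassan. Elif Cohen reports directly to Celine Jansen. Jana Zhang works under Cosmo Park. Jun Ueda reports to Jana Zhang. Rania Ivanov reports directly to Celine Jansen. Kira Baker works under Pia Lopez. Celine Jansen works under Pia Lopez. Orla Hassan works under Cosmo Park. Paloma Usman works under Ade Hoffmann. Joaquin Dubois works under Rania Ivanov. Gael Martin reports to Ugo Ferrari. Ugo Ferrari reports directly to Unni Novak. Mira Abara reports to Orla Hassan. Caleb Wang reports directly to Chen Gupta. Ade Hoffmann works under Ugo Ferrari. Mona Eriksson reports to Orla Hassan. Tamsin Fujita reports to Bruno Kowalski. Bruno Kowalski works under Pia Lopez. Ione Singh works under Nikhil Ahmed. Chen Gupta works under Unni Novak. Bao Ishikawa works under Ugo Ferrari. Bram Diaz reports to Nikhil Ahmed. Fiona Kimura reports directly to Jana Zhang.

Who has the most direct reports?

Direct-report counts: Cosmo Park has 3; Jana Zhang has 2; Jun Ueda has 1; Nikhil Ahmed has 2; Orla Hassan has 4; Pia Lopez has 3; Celine Jansen has 2; Rania Ivanov has 1; Bruno Kowalski has 1; Unni Novak has 2; Chen Gupta has 1; Ugo Ferrari has 3; Ade Hoffmann has 1. The largest is 4, held by Orla Hassan.

Orla Hassan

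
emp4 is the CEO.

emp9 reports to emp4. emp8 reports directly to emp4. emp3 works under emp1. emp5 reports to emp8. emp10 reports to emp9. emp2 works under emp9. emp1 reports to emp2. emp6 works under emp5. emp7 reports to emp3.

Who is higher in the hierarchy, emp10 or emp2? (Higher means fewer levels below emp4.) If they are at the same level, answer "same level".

Both emp10 and emp2 are 2 levels below emp4.

same level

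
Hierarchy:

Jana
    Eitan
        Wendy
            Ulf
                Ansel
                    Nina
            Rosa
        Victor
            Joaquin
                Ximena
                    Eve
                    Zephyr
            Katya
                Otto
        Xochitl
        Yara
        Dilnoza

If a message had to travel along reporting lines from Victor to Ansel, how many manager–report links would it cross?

4

Victor is 1 level below Eitan, and Ansel is 3 levels below Eitan (their lowest common manager). The shortest path runs up from Victor to Eitan and back down to Ansel: 1 + 3 = 4 links.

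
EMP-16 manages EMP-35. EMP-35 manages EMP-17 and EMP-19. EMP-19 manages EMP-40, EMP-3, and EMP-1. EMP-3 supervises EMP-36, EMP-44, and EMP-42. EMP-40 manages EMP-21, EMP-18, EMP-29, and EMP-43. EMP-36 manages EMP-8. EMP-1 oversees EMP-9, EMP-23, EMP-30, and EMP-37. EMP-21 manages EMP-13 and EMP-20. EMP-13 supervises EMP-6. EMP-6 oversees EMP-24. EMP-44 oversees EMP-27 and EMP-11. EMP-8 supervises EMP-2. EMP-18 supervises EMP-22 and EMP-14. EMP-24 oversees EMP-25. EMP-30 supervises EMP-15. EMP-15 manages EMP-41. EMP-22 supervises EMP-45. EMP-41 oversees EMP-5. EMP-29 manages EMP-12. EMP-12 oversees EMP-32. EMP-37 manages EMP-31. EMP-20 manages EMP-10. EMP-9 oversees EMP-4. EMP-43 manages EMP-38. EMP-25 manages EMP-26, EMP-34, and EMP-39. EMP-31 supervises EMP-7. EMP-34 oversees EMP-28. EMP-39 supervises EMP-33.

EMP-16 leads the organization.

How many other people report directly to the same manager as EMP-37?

EMP-37 reports to EMP-1. EMP-1's other direct reports are EMP-23, EMP-30, EMP-9 — 3 peers.

3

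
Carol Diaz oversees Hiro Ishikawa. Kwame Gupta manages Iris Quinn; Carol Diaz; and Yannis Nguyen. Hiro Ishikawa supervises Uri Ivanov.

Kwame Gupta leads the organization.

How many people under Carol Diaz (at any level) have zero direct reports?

1

The only person in Carol Diaz's organization with no one reporting to them is Uri Ivanov. That is 1.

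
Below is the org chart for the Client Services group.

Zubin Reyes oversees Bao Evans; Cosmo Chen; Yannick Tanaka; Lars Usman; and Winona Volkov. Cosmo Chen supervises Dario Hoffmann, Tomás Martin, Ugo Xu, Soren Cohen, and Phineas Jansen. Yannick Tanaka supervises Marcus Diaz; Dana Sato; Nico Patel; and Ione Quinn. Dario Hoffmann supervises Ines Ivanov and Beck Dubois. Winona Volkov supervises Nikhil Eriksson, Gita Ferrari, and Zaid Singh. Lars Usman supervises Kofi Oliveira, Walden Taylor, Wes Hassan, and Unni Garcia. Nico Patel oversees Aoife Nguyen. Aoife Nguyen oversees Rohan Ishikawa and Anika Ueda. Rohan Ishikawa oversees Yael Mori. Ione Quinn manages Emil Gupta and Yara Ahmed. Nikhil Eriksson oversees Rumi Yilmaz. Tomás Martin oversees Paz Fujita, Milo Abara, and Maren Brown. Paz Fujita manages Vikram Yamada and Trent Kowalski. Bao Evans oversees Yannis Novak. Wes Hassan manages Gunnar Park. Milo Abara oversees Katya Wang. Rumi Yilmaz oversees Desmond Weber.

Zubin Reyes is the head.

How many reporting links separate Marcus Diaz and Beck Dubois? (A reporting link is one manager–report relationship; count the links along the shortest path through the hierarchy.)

5

Marcus Diaz is 2 levels below Zubin Reyes, and Beck Dubois is 3 levels below Zubin Reyes (their lowest common manager). The shortest path runs up from Marcus Diaz to Zubin Reyes and back down to Beck Dubois: 2 + 3 = 5 links.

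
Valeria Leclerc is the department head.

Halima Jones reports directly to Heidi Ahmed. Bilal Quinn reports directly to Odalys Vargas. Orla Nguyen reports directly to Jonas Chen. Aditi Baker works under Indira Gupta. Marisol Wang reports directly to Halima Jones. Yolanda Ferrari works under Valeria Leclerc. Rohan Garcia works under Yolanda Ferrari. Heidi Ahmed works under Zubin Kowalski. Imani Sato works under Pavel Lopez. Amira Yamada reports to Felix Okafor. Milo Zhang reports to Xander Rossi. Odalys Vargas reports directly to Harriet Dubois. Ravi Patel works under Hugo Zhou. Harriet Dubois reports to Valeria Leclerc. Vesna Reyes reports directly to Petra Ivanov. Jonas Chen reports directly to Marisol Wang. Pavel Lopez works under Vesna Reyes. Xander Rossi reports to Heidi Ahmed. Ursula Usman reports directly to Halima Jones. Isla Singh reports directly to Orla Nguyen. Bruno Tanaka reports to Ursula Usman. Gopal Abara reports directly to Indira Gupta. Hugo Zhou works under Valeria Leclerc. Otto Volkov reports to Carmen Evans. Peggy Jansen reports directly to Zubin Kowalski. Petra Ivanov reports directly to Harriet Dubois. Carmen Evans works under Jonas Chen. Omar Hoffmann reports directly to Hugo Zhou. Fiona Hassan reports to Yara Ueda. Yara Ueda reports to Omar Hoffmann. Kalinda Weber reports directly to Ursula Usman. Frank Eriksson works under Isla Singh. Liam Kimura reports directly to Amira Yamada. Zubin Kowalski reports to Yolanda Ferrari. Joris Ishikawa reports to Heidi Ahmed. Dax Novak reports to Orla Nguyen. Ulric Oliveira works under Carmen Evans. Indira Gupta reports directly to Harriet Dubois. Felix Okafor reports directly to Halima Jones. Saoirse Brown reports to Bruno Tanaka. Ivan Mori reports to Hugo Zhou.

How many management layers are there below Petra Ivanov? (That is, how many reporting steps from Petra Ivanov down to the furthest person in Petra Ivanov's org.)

3

The longest chain under Petra Ivanov runs Petra Ivanov → Vesna Reyes → Pavel Lopez → Imani Sato, which is 3 levels below Petra Ivanov.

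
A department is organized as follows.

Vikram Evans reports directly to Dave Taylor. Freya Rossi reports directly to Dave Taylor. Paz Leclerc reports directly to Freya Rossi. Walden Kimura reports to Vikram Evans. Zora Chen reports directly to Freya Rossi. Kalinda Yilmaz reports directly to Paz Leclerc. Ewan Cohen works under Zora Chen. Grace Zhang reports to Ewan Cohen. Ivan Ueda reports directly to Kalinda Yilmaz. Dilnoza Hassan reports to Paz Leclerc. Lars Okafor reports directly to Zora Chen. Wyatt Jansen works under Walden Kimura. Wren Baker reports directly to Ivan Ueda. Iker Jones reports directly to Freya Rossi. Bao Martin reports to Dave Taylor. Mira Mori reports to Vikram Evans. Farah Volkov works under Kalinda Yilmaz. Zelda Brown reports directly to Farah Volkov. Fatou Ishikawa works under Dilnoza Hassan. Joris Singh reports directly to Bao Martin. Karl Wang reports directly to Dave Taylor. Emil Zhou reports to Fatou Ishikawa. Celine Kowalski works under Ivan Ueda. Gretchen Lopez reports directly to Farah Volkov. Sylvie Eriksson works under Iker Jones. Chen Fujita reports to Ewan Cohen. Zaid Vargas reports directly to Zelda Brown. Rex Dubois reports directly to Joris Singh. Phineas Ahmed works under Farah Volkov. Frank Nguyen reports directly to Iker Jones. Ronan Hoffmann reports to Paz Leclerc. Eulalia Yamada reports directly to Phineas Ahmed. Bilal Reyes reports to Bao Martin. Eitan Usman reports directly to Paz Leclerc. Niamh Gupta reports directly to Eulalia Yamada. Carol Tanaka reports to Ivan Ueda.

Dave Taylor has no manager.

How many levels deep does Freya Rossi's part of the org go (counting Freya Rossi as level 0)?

The longest chain under Freya Rossi runs Freya Rossi → Paz Leclerc → Kalinda Yilmaz → Farah Volkov → Phineas Ahmed → Eulalia Yamada → Niamh Gupta, which is 6 levels below Freya Rossi.

6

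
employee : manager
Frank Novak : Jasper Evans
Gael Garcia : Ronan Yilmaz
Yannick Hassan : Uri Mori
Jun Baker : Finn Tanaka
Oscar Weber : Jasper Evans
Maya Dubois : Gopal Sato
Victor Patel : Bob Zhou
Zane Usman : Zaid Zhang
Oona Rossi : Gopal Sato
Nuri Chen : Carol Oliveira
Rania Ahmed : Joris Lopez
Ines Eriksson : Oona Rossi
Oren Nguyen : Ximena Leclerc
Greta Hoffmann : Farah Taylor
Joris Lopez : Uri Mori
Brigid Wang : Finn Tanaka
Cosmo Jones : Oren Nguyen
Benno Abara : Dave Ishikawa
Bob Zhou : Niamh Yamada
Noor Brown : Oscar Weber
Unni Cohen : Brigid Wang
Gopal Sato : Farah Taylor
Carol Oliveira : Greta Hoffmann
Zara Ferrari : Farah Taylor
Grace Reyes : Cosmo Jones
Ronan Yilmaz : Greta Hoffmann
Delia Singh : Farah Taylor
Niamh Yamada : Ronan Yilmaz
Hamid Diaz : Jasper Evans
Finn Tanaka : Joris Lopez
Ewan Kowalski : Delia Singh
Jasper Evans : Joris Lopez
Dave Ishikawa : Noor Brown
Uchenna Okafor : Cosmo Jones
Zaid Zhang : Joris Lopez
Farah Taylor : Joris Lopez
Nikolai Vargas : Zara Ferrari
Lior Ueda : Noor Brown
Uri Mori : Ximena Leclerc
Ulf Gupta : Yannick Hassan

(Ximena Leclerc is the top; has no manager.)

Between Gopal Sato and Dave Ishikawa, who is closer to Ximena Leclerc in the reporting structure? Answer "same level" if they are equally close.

Gopal Sato is 4 levels below Ximena Leclerc; Dave Ishikawa is 6. Gopal Sato is higher.

Gopal Sato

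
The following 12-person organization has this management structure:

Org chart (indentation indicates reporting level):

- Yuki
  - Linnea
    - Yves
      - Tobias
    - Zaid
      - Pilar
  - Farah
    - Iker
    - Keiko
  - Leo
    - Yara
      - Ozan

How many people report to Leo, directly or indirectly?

2

Leo directly manages Yara. Under Yara: Ozan (1). That's 2 in total.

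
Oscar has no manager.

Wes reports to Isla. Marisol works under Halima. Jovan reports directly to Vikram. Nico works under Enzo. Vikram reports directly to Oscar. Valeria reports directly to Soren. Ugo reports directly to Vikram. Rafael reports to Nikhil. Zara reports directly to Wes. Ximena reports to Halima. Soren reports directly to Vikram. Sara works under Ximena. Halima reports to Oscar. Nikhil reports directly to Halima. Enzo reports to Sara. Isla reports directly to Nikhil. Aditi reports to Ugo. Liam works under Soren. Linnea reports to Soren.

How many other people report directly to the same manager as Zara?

Zara reports to Wes, and Wes has no other direct reports. Zara has 0 peers.

0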